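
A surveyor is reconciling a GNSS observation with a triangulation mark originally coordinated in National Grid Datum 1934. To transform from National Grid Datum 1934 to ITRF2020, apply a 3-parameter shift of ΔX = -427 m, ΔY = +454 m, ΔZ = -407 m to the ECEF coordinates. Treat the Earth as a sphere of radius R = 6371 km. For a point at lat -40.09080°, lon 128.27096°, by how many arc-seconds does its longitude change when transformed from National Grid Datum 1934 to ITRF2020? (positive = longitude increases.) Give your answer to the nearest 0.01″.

Δλ = 2.29″

sin φ = -0.644001, cos φ = 0.765025, sin λ = 0.785090, cos λ = -0.619381.
East component: ΔE = −sin λ·ΔX + cos λ·ΔY = −(0.785090)(-427) + (-0.619381)(454) = 54.03 m.
1° of latitude spans πR/180 = 111195 m; at latitude φ, 1° of longitude spans that × cos φ = 85066.9 m, so Δλ = 54.03 / 85066.9 × 3600 = 2.287″.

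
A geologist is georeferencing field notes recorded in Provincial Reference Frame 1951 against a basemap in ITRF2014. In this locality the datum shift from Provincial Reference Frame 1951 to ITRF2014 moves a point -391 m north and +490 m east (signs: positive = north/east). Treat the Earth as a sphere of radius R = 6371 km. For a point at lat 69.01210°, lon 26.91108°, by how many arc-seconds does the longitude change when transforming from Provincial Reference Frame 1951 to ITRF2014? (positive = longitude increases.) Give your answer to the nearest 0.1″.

Δλ = 44.3″

At latitude 69.01210°, cos φ = 0.358171.
One radian of longitude at latitude φ spans R cos φ, so Δλ = ΔE / (R cos φ) = 490.0 / (6371000 × 0.358171) = 2.1473e-04 rad = 44.292″.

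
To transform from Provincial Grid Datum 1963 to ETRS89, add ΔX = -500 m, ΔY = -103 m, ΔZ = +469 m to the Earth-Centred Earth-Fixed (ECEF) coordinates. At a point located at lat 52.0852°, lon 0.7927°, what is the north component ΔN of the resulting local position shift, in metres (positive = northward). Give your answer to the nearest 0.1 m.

ΔN = 683.7 m

The local north axis is (−sin φ cos λ, −sin φ sin λ, cos φ), giving ΔN = 394.425 + 1.124 + 288.195 = 683.74 m.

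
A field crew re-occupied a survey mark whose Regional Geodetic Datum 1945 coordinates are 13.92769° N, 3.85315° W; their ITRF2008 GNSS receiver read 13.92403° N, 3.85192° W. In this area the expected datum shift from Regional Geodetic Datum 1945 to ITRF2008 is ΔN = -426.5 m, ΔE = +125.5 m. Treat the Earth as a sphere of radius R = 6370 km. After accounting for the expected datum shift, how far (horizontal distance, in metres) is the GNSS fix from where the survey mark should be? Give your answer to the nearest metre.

21 m

Observed coordinate differences: Δφ = -0.00366°, Δλ = +0.00123°.
Converting to metres (1° lat = 111177 m, cos φ = 0.970600): observed ΔN = -406.9 m, observed ΔE = 132.7 m.
Subtracting the expected shift leaves a residual of -406.9 − (-426.5) = 19.6 m north and 132.7 − (125.5) = 7.2 m east.
Residual distance = √(19.6² + 7.2²) = 20.9 m.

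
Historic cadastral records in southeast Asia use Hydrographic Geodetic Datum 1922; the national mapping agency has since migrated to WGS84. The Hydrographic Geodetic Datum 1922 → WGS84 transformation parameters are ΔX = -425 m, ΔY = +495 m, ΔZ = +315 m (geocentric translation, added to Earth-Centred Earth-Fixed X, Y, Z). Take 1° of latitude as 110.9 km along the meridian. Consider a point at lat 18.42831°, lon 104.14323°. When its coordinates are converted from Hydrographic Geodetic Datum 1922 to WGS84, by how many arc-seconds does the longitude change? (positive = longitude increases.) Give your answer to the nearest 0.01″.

Δλ = 9.96″

sin φ = 0.316118, cos φ = 0.948720, sin λ = 0.969688, cos λ = -0.244347.
East component: ΔE = −sin λ·ΔX + cos λ·ΔY = −(0.969688)(-425) + (-0.244347)(495) = 291.17 m.
1° of latitude spans 110900 m; at latitude φ, 1° of longitude spans that × cos φ = 105213.0 m, so Δλ = 291.17 / 105213.0 × 3600 = 9.963″.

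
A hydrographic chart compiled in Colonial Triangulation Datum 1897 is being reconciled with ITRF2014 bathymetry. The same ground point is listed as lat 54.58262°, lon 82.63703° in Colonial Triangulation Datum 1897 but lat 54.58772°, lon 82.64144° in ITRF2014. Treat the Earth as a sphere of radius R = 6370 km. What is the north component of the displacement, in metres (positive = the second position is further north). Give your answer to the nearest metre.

Δφ = 54.58772° − 54.58262° = +0.00510°; Δλ = 82.64144° − 82.63703° = +0.00441°.
1° along a meridian = πR/180 = 111177 m.
ΔN = Δφ × 111177 = 567.0 m; ΔE = Δλ × 111177 × cos(54.58262°) = +0.00441 × 111177 × 0.579528 = 284.1 m.

ΔN = 567 m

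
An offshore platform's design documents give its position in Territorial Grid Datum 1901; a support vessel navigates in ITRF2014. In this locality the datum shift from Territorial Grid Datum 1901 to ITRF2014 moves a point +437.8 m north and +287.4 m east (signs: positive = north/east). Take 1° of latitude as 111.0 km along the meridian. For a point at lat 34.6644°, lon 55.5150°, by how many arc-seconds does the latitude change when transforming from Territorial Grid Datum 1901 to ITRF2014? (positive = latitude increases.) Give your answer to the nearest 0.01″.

1° of latitude = 111.0 km, so Δφ = 437.8 / 111000 = 0.0039441° = 14.199″.

Δφ = 14.20″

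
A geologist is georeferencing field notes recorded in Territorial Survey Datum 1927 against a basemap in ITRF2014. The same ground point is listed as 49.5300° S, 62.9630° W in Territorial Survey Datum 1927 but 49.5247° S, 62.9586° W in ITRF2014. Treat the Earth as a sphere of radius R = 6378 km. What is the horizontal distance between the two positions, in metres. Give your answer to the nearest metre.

Δφ = -49.5247° − -49.5300° = +0.0053°; Δλ = -62.9586° − -62.9630° = +0.0044°.
1° along a meridian = πR/180 = 111317 m.
ΔN = Δφ × 111317 = 590.0 m; ΔE = Δλ × 111317 × cos(-49.5300°) = +0.0044 × 111317 × 0.649050 = 317.9 m.
Distance = √(ΔE² + ΔN²) = √(317.9² + 590.0²) = 670.2 m.

670 m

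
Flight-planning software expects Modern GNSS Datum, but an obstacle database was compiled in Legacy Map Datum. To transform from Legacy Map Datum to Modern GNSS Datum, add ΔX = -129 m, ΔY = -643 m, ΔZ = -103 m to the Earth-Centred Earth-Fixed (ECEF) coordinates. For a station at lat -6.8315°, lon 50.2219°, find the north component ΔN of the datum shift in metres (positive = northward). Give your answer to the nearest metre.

ΔN = -171 m

The local north axis is (−sin φ cos λ, −sin φ sin λ, cos φ), giving ΔN = -9.818 − 58.781 − 102.269 = -170.87 m.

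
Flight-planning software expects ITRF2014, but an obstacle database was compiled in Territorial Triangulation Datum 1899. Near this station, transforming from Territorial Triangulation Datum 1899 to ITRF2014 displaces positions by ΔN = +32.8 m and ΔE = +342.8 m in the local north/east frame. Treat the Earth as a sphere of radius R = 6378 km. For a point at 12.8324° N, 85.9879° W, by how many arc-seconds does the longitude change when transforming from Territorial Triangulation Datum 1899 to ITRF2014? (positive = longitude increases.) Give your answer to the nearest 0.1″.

Δλ = 11.4″

At latitude 12.8324°, cos φ = 0.975024.
One radian of longitude at latitude φ spans R cos φ, so Δλ = ΔE / (R cos φ) = 342.8 / (6378000 × 0.975024) = 5.5124e-05 rad = 11.370″.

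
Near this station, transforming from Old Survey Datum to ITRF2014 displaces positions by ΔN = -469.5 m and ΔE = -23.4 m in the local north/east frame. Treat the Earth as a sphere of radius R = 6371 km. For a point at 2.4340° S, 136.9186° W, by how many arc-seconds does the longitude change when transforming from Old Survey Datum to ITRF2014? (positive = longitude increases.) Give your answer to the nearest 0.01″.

Δλ = -0.76″

At latitude -2.4340°, cos φ = 0.999098.
One radian of longitude at latitude φ spans R cos φ, so Δλ = ΔE / (R cos φ) = -23.4 / (6371000 × 0.999098) = -3.6762e-06 rad = -0.758″.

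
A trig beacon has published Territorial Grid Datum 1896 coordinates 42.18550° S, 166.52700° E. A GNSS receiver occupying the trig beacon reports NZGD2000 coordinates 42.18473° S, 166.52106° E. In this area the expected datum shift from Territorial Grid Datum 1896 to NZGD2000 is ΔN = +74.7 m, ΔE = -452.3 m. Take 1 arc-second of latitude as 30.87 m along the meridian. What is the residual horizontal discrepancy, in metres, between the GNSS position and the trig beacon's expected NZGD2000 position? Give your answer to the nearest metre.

38 m

Observed coordinate differences: Δφ = +0.00077°, Δλ = -0.00594°.
Converting to metres (1° lat = 111132 m, cos φ = 0.740975): observed ΔN = 85.6 m, observed ΔE = -489.1 m.
Subtracting the expected shift leaves a residual of 85.6 − (74.7) = 10.9 m north and -489.1 − (-452.3) = -36.8 m east.
Residual distance = √(10.9² + (-36.8)²) = 38.4 m.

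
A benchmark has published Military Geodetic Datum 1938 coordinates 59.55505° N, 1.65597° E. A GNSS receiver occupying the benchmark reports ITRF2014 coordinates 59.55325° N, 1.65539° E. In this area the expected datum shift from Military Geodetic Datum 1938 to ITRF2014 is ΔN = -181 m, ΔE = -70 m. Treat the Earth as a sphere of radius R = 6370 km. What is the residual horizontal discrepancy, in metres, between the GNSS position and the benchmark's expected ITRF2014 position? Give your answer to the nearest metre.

Observed coordinate differences: Δφ = -0.00180°, Δλ = -0.00058°.
Converting to metres (1° lat = 111177 m, cos φ = 0.506710): observed ΔN = -200.1 m, observed ΔE = -32.7 m.
Subtracting the expected shift leaves a residual of -200.1 − (-181) = -19.1 m north and -32.7 − (-70) = 37.3 m east.
Residual distance = √((-19.1)² + 37.3²) = 41.9 m.

42 m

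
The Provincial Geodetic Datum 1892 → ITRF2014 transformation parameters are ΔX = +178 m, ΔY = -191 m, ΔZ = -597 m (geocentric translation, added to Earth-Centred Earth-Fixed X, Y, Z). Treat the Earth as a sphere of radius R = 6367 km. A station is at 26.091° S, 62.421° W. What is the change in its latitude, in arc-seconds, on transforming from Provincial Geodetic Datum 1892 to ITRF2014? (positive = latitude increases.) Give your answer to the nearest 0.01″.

sin φ = -0.439798, cos φ = 0.898097, sin λ = -0.886373, cos λ = 0.462971.
North component: ΔN = −sin φ cos λ·ΔX − sin φ sin λ·ΔY + cos φ·ΔZ = −(-0.439798)(0.462971)(178) − (-0.439798)(-0.886373)(-191) + (0.898097)(-597) = -425.46 m.
1° of latitude spans πR/180 = 111125 m, so Δφ = -425.46 / 111125 × 3600 = -13.783″.

Δφ = -13.78″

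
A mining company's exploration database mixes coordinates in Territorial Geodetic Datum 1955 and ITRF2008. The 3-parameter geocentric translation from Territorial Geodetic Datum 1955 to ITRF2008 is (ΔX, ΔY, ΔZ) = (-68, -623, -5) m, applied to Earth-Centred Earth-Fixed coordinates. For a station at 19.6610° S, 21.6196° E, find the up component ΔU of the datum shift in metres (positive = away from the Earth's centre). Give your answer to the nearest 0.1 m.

The local up (radial) axis is (cos φ cos λ, cos φ sin λ, sin φ), giving ΔU = -59.531 − 216.158 + 1.682 = -274.01 m.

ΔU = -274.0 m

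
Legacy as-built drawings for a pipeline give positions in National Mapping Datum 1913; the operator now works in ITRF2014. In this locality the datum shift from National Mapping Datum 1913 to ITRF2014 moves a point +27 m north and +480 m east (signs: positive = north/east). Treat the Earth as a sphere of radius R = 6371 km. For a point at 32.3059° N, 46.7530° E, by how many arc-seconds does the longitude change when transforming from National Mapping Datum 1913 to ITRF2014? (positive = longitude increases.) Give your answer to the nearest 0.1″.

Δλ = 18.4″

At latitude 32.3059°, cos φ = 0.845207.
One radian of longitude at latitude φ spans R cos φ, so Δλ = ΔE / (R cos φ) = 480.0 / (6371000 × 0.845207) = 8.9140e-05 rad = 18.386″.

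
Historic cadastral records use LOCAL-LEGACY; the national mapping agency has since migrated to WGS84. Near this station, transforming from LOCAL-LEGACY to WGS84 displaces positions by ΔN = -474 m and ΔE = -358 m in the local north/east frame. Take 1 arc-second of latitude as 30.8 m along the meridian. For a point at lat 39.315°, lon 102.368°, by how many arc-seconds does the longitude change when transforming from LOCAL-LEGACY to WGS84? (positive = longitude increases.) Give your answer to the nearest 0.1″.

Δλ = -15.0″

At latitude 39.315°, cos φ = 0.773674.
1″ of longitude at this latitude = 30.80 × cos φ = 23.8292 m, so Δλ = -358.0 / 23.8292 = -15.024″.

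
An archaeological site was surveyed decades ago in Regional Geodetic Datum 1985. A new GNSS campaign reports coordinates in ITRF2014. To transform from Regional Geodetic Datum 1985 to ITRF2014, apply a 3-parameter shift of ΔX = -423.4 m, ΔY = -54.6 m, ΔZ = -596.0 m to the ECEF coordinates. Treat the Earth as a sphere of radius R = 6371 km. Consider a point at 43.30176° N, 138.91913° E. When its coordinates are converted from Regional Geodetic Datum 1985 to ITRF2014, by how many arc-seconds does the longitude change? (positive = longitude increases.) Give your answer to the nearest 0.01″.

Δλ = 14.21″

sin φ = 0.685841, cos φ = 0.727752, sin λ = 0.657124, cos λ = -0.753783.
East component: ΔE = −sin λ·ΔX + cos λ·ΔY = −(0.657124)(-423.4) + (-0.753783)(-54.6) = 319.38 m.
1° of latitude spans πR/180 = 111195 m; at latitude φ, 1° of longitude spans that × cos φ = 80922.3 m, so Δλ = 319.38 / 80922.3 × 3600 = 14.208″.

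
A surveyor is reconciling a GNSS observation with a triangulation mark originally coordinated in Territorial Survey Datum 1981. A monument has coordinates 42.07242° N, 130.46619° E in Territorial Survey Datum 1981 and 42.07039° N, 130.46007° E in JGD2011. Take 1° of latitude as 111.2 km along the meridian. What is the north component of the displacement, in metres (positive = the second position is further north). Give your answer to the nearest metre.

ΔN = -226 m

Δφ = 42.07039° − 42.07242° = -0.00203°; Δλ = 130.46007° − 130.46619° = -0.00612°.
ΔN = Δφ × 111200 = -225.7 m; ΔE = Δλ × 111200 × cos(42.07242°) = -0.00612 × 111200 × 0.742298 = -505.2 m.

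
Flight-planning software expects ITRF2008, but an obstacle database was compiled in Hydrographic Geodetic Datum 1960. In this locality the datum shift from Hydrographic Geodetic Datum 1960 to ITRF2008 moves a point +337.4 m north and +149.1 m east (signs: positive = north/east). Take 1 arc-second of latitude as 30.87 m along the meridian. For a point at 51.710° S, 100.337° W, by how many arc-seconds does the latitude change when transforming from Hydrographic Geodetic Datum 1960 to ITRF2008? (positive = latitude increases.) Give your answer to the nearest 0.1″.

Δφ = 10.9″

1″ of latitude = 30.87 m, so Δφ = 337.4 / 30.87 = 10.930″.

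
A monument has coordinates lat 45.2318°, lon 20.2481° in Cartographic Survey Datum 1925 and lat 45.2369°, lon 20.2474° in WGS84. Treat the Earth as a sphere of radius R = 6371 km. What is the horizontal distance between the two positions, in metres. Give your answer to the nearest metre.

Δφ = 45.2369° − 45.2318° = +0.0051°; Δλ = 20.2474° − 20.2481° = -0.0007°.
1° along a meridian = πR/180 = 111195 m.
ΔN = Δφ × 111195 = 567.1 m; ΔE = Δλ × 111195 × cos(45.2318°) = -0.0007 × 111195 × 0.704240 = -54.8 m.
Distance = √(ΔE² + ΔN²) = √((-54.8)² + 567.1²) = 569.7 m.

570 m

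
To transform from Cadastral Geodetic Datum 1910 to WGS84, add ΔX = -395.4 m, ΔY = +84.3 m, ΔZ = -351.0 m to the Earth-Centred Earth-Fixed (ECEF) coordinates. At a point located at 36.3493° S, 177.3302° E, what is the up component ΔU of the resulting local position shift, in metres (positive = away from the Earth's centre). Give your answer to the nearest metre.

At φ = -36.3493°, λ = 177.3302°: sin φ = -0.592706, cos φ = 0.805419, sin λ = 0.046580, cos λ = -0.998915.
ΔU = cos φ cos λ·ΔX + cos φ sin λ·ΔY + sin φ·ΔZ = (0.805419)(-0.998915)(-395.4) + (0.805419)(0.046580)(84.3) + (-0.592706)(-351.0) = 529.32 m.

ΔU = 529 m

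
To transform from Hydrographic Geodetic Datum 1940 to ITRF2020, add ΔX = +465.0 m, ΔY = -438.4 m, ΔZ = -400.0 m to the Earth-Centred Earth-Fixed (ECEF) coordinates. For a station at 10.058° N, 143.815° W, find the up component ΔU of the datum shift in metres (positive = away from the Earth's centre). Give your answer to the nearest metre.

At φ = 10.058°, λ = -143.815°: sin φ = 0.174645, cos φ = 0.984631, sin λ = -0.590394, cos λ = -0.807115.
ΔU = cos φ cos λ·ΔX + cos φ sin λ·ΔY + sin φ·ΔZ = (0.984631)(-0.807115)(465.0) + (0.984631)(-0.590394)(-438.4) + (0.174645)(-400.0) = -184.55 m.

ΔU = -185 m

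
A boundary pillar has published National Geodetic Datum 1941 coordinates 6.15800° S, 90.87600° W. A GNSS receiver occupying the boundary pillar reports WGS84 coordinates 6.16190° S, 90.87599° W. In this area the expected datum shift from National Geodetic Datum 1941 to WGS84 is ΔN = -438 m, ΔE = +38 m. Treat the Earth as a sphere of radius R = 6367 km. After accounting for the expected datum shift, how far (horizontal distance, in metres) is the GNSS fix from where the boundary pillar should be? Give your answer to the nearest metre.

37 m

Observed coordinate differences: Δφ = -0.00390°, Δλ = +0.00001°.
Converting to metres (1° lat = 111125 m, cos φ = 0.994230): observed ΔN = -433.4 m, observed ΔE = 1.1 m.
Subtracting the expected shift leaves a residual of -433.4 − (-438) = 4.6 m north and 1.1 − (38) = -36.9 m east.
Residual distance = √(4.6² + (-36.9)²) = 37.2 m.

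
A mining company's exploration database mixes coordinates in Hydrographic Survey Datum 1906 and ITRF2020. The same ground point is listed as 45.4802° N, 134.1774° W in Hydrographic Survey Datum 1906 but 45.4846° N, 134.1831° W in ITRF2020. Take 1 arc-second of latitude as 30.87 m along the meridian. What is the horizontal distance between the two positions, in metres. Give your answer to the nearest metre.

661 m

Δφ = 45.4846° − 45.4802° = +0.0044°; Δλ = -134.1831° − -134.1774° = -0.0057°.
1° of latitude = 3600 × 30.87 = 111132 m.
ΔN = Δφ × 111132 = 489.0 m; ΔE = Δλ × 111132 × cos(45.4802°) = -0.0057 × 111132 × 0.701156 = -444.1 m.
Distance = √(ΔE² + ΔN²) = √((-444.1)² + 489.0²) = 660.6 m.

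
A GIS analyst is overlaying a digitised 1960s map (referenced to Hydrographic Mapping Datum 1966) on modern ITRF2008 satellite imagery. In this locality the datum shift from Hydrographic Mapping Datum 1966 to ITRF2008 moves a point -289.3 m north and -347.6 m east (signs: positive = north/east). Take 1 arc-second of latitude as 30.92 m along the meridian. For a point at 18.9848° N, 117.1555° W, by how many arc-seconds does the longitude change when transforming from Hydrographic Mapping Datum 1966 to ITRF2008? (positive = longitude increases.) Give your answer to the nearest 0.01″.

Δλ = -11.89″

At latitude 18.9848°, cos φ = 0.945605.
1″ of longitude at this latitude = 30.92 × cos φ = 29.2381 m, so Δλ = -347.6 / 29.2381 = -11.889″.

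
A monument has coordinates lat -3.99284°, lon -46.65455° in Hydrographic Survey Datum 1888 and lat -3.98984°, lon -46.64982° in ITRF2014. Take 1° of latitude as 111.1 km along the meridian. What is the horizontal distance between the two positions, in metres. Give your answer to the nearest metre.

621 m

Δφ = -3.98984° − -3.99284° = +0.00300°; Δλ = -46.64982° − -46.65455° = +0.00473°.
ΔN = Δφ × 111100 = 333.3 m; ΔE = Δλ × 111100 × cos(-3.99284°) = +0.00473 × 111100 × 0.997573 = 524.2 m.
Distance = √(ΔE² + ΔN²) = √(524.2² + 333.3²) = 621.2 m.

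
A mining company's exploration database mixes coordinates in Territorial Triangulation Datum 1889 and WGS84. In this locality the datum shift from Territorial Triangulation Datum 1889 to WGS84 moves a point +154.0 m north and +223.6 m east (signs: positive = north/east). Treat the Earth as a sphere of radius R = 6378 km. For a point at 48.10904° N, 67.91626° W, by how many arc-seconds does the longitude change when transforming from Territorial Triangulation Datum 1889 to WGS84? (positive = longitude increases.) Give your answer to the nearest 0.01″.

At latitude 48.10904°, cos φ = 0.667715.
One radian of longitude at latitude φ spans R cos φ, so Δλ = ΔE / (R cos φ) = 223.6 / (6378000 × 0.667715) = 5.2504e-05 rad = 10.830″.

Δλ = 10.83″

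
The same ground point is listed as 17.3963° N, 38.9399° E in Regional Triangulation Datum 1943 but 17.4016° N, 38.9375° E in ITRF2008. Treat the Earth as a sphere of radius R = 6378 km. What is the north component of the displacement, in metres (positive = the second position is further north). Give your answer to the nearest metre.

ΔN = 590 m

Δφ = 17.4016° − 17.3963° = +0.0053°; Δλ = 38.9375° − 38.9399° = -0.0024°.
1° along a meridian = πR/180 = 111317 m.
ΔN = Δφ × 111317 = 590.0 m; ΔE = Δλ × 111317 × cos(17.3963°) = -0.0024 × 111317 × 0.954260 = -254.9 m.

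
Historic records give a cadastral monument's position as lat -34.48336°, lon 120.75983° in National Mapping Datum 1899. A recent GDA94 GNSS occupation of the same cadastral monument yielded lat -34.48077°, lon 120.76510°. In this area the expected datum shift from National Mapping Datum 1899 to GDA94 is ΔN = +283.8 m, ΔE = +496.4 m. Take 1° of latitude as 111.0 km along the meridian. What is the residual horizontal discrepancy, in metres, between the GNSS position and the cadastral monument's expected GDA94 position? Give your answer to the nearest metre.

Observed coordinate differences: Δφ = +0.00259°, Δλ = +0.00527°.
Converting to metres (1° lat = 111000 m, cos φ = 0.824291): observed ΔN = 287.5 m, observed ΔE = 482.2 m.
Subtracting the expected shift leaves a residual of 287.5 − (283.8) = 3.7 m north and 482.2 − (496.4) = -14.2 m east.
Residual distance = √(3.7² + (-14.2)²) = 14.7 m.

15 m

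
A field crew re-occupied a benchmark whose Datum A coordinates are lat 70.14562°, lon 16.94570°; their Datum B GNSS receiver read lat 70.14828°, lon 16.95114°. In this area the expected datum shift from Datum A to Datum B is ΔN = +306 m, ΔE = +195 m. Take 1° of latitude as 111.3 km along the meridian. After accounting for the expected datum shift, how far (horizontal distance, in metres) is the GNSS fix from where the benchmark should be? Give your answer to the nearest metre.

Observed coordinate differences: Δφ = +0.00266°, Δλ = +0.00544°.
Converting to metres (1° lat = 111300 m, cos φ = 0.339631): observed ΔN = 296.1 m, observed ΔE = 205.6 m.
Subtracting the expected shift leaves a residual of 296.1 − (306) = -9.9 m north and 205.6 − (195) = 10.6 m east.
Residual distance = √((-9.9)² + 10.6²) = 14.6 m.

15 m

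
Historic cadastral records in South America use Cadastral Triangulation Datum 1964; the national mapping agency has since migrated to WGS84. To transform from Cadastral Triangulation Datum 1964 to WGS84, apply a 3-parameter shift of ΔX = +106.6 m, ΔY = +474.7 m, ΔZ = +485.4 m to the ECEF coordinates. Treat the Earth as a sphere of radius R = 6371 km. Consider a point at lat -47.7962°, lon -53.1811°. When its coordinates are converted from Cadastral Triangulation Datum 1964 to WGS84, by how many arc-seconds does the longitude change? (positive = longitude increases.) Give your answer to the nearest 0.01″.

Δλ = 17.82″

sin φ = -0.740760, cos φ = 0.671770, sin λ = -0.800534, cos λ = 0.599288.
East component: ΔE = −sin λ·ΔX + cos λ·ΔY = −(-0.800534)(106.6) + (0.599288)(474.7) = 369.82 m.
1° of latitude spans πR/180 = 111195 m; at latitude φ, 1° of longitude spans that × cos φ = 74697.4 m, so Δλ = 369.82 / 74697.4 × 3600 = 17.823″.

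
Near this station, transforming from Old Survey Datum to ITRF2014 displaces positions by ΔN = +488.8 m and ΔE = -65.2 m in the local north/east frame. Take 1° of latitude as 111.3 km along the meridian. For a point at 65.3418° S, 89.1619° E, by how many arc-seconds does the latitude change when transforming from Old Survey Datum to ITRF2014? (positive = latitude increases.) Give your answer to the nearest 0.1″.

Δφ = 15.8″

1° of latitude = 111.3 km, so Δφ = 488.8 / 111300 = 0.0043917° = 15.810″.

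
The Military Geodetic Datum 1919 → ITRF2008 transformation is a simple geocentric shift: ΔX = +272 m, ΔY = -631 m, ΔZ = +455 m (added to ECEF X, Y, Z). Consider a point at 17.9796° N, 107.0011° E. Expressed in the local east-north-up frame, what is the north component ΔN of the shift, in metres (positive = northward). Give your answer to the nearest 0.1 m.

ΔN = 643.6 m

The local north axis is (−sin φ cos λ, −sin φ sin λ, cos φ), giving ΔN = 24.549 + 186.264 + 432.781 = 643.59 m.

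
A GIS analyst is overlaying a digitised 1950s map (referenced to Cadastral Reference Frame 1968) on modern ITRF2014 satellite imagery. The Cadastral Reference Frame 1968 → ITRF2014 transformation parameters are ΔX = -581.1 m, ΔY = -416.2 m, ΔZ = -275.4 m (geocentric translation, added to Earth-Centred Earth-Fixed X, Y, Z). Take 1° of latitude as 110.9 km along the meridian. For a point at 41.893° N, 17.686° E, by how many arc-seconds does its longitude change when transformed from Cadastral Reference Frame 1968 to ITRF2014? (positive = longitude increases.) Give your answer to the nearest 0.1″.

sin φ = 0.667742, cos φ = 0.744393, sin λ = 0.303800, cos λ = 0.952736.
East component: ΔE = −sin λ·ΔX + cos λ·ΔY = −(0.303800)(-581.1) + (0.952736)(-416.2) = -219.99 m.
1° of latitude spans 110900 m; at latitude φ, 1° of longitude spans that × cos φ = 82553.2 m, so Δλ = -219.99 / 82553.2 × 3600 = -9.593″.

Δλ = -9.6″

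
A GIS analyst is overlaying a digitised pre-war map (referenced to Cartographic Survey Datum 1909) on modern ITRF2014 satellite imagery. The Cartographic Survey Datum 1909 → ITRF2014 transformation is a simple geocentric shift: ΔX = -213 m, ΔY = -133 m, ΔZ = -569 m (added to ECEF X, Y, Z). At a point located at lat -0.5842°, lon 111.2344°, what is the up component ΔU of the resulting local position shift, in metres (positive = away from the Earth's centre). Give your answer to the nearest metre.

The local up (radial) axis is (cos φ cos λ, cos φ sin λ, sin φ), giving ΔU = 77.141 − 123.964 + 5.802 = -41.02 m.

ΔU = -41 m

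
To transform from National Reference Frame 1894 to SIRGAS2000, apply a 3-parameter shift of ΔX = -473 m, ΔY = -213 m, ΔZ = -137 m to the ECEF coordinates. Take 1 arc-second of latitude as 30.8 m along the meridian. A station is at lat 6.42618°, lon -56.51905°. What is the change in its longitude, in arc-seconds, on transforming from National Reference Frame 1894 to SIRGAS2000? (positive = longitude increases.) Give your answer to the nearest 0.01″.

Δλ = -16.73″

sin φ = 0.111923, cos φ = 0.993717, sin λ = -0.834069, cos λ = 0.551660.
East component: ΔE = −sin λ·ΔX + cos λ·ΔY = −(-0.834069)(-473) + (0.551660)(-213) = -512.02 m.
1° of latitude spans 3600 × 30.80 = 110880 m; at latitude φ, 1° of longitude spans that × cos φ = 110183.3 m, so Δλ = -512.02 / 110183.3 × 3600 = -16.729″.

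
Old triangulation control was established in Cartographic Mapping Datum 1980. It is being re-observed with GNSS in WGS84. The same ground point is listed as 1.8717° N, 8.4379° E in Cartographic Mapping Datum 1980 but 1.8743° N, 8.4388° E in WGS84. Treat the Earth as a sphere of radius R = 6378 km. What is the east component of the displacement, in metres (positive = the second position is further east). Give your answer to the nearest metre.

ΔE = 100 m

Δφ = 1.8743° − 1.8717° = +0.0026°; Δλ = 8.4388° − 8.4379° = +0.0009°.
1° along a meridian = πR/180 = 111317 m.
ΔN = Δφ × 111317 = 289.4 m; ΔE = Δλ × 111317 × cos(1.8717°) = +0.0009 × 111317 × 0.999466 = 100.1 m.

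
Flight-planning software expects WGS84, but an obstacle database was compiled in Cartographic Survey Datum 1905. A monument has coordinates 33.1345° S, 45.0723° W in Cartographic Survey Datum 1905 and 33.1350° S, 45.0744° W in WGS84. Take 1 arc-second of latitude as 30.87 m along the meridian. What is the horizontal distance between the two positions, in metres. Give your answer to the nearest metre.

Δφ = -33.1350° − -33.1345° = -0.0005°; Δλ = -45.0744° − -45.0723° = -0.0021°.
1° of latitude = 3600 × 30.87 = 111132 m.
ΔN = Δφ × 111132 = -55.6 m; ΔE = Δλ × 111132 × cos(-33.1345°) = -0.0021 × 111132 × 0.837390 = -195.4 m.
Distance = √(ΔE² + ΔN²) = √((-195.4)² + (-55.6)²) = 203.2 m.

203 m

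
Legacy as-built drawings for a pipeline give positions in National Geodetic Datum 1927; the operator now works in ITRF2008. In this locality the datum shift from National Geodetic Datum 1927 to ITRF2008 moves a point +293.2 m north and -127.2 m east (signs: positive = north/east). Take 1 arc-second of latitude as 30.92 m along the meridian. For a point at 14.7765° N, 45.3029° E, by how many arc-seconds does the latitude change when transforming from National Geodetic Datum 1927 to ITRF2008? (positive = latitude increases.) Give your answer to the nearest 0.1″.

1″ of latitude = 30.92 m, so Δφ = 293.2 / 30.92 = 9.483″.

Δφ = 9.5″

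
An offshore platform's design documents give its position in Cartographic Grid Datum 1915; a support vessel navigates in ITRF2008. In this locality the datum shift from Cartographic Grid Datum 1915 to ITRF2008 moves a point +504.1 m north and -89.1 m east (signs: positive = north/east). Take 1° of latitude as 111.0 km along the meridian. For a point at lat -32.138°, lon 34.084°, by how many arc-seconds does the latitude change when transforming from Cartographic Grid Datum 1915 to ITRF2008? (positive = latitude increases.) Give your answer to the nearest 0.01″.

Δφ = 16.35″

1° of latitude = 111.0 km, so Δφ = 504.1 / 111000 = 0.0045414° = 16.349″.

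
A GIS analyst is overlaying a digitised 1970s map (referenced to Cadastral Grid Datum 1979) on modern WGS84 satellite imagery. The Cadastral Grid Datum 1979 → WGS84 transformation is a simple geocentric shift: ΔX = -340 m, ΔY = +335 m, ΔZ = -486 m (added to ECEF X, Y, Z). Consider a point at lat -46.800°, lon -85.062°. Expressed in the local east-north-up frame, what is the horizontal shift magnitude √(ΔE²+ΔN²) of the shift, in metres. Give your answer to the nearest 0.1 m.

672.9 m

The local east axis at (φ, λ) is (−sin λ, cos λ, 0), so ΔE = −sin(-85.062°)·(-340) + cos(-85.062°)·335 = -309.90 m.
The local north axis is (−sin φ cos λ, −sin φ sin λ, cos φ), giving ΔN = -21.334 − 243.298 − 332.690 = -597.32 m.
Horizontal magnitude = √(ΔE² + ΔN²) = √((-309.90)² + (-597.32)²) = 672.93 m.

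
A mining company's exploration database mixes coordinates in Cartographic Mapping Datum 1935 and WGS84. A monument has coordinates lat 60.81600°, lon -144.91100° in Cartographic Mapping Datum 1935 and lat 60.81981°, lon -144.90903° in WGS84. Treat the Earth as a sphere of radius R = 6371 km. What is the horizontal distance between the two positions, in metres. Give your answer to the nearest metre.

Δφ = 60.81981° − 60.81600° = +0.00381°; Δλ = -144.90903° − -144.91100° = +0.00197°.
1° along a meridian = πR/180 = 111195 m.
ΔN = Δφ × 111195 = 423.7 m; ΔE = Δλ × 111195 × cos(60.81600°) = +0.00197 × 111195 × 0.487616 = 106.8 m.
Distance = √(ΔE² + ΔN²) = √(106.8² + 423.7²) = 436.9 m.

437 m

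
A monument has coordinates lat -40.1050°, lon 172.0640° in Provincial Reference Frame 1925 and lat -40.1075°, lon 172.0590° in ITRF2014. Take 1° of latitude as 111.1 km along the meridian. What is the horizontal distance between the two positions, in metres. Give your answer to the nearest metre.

508 m

Δφ = -40.1075° − -40.1050° = -0.0025°; Δλ = 172.0590° − 172.0640° = -0.0050°.
ΔN = Δφ × 111100 = -277.8 m; ΔE = Δλ × 111100 × cos(-40.1050°) = -0.0050 × 111100 × 0.764865 = -424.9 m.
Distance = √(ΔE² + ΔN²) = √((-424.9)² + (-277.8)²) = 507.6 m.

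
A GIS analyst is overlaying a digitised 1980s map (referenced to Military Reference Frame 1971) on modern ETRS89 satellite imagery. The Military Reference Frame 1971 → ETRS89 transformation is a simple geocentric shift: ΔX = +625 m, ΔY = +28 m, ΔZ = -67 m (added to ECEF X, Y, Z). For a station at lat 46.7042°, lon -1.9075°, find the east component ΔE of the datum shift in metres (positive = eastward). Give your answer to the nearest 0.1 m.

At φ = 46.7042°, λ = -1.9075°: sin φ = 0.727823, cos φ = 0.685765, sin λ = -0.033286, cos λ = 0.999446.
ΔE = −sin λ·ΔX + cos λ·ΔY = −(-0.033286)·(625) + (0.999446)·(28) = 48.79 m.

ΔE = 48.8 m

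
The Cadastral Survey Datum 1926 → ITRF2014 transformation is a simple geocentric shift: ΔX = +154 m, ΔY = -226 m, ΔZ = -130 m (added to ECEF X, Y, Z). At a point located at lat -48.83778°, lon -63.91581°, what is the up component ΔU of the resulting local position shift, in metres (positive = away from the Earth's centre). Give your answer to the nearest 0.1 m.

ΔU = 276.0 m

At φ = -48.83778°, λ = -63.91581°: sin φ = -0.752849, cos φ = 0.658193, sin λ = -0.898149, cos λ = 0.439691.
ΔU = cos φ cos λ·ΔX + cos φ sin λ·ΔY + sin φ·ΔZ = (0.658193)(0.439691)(154) + (0.658193)(-0.898149)(-226) + (-0.752849)(-130) = 276.04 m.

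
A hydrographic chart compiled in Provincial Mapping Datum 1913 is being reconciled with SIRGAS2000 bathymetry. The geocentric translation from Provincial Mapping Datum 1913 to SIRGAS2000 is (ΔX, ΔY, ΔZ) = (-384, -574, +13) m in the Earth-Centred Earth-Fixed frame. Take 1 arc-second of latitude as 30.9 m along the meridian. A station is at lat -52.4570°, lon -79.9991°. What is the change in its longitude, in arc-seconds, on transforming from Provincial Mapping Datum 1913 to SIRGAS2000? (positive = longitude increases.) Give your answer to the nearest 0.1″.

sin φ = -0.792896, cos φ = 0.609357, sin λ = -0.984805, cos λ = 0.173664.
East component: ΔE = −sin λ·ΔX + cos λ·ΔY = −(-0.984805)(-384) + (0.173664)(-574) = -477.85 m.
1° of latitude spans 3600 × 30.90 = 111240 m; at latitude φ, 1° of longitude spans that × cos φ = 67784.8 m, so Δλ = -477.85 / 67784.8 × 3600 = -25.378″.

Δλ = -25.4″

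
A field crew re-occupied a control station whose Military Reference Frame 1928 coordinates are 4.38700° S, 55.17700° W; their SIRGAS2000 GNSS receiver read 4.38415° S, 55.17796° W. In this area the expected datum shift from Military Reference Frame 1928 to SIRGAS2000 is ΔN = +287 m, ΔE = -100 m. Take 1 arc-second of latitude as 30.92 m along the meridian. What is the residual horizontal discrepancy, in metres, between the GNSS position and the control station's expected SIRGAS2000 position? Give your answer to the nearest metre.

Observed coordinate differences: Δφ = +0.00285°, Δλ = -0.00096°.
Converting to metres (1° lat = 111312 m, cos φ = 0.997070): observed ΔN = 317.2 m, observed ΔE = -106.5 m.
Subtracting the expected shift leaves a residual of 317.2 − (287) = 30.2 m north and -106.5 − (-100) = -6.5 m east.
Residual distance = √(30.2² + (-6.5)²) = 30.9 m.

31 m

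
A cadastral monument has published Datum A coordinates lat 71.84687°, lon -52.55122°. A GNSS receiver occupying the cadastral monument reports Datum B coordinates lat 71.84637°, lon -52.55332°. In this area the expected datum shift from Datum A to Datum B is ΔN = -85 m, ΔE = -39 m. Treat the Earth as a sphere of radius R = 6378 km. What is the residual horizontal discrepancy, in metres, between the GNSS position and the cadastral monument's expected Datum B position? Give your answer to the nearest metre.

Observed coordinate differences: Δφ = -0.00050°, Δλ = -0.00210°.
Converting to metres (1° lat = 111317 m, cos φ = 0.311558): observed ΔN = -55.7 m, observed ΔE = -72.8 m.
Subtracting the expected shift leaves a residual of -55.7 − (-85) = 29.3 m north and -72.8 − (-39) = -33.8 m east.
Residual distance = √(29.3² + (-33.8)²) = 44.8 m.

45 m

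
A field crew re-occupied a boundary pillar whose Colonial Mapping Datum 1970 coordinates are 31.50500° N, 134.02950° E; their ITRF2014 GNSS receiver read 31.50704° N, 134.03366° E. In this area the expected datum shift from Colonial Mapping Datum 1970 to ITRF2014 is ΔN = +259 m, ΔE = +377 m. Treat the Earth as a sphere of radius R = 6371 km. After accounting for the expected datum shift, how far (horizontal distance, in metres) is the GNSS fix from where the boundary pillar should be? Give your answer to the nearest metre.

Observed coordinate differences: Δφ = +0.00204°, Δλ = +0.00416°.
Converting to metres (1° lat = 111195 m, cos φ = 0.852595): observed ΔN = 226.8 m, observed ΔE = 394.4 m.
Subtracting the expected shift leaves a residual of 226.8 − (259) = -32.2 m north and 394.4 − (377) = 17.4 m east.
Residual distance = √((-32.2)² + 17.4²) = 36.6 m.

37 m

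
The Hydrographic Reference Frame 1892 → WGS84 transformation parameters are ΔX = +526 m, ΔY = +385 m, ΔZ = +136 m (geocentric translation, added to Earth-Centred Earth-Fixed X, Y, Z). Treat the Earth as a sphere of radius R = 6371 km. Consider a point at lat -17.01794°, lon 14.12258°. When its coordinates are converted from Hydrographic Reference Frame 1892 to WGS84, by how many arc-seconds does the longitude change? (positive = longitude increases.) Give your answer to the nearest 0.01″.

Δλ = 8.30″

sin φ = -0.292671, cos φ = 0.956213, sin λ = 0.243997, cos λ = 0.969776.
East component: ΔE = −sin λ·ΔX + cos λ·ΔY = −(0.243997)(526) + (0.969776)(385) = 245.02 m.
1° of latitude spans πR/180 = 111195 m; at latitude φ, 1° of longitude spans that × cos φ = 106326.1 m, so Δλ = 245.02 / 106326.1 × 3600 = 8.296″.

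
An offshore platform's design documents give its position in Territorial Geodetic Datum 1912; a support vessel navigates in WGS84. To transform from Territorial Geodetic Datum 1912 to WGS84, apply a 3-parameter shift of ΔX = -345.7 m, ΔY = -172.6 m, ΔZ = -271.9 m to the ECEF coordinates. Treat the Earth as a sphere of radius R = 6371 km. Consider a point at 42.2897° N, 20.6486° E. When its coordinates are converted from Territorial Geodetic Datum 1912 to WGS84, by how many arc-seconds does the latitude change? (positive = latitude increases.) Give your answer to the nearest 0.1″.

Δφ = 1.9″

sin φ = 0.672880, cos φ = 0.739752, sin λ = 0.352636, cos λ = 0.935761.
North component: ΔN = −sin φ cos λ·ΔX − sin φ sin λ·ΔY + cos φ·ΔZ = −(0.672880)(0.935761)(-345.7) − (0.672880)(0.352636)(-172.6) + (0.739752)(-271.9) = 57.49 m.
1° of latitude spans πR/180 = 111195 m, so Δφ = 57.49 / 111195 × 3600 = 1.861″.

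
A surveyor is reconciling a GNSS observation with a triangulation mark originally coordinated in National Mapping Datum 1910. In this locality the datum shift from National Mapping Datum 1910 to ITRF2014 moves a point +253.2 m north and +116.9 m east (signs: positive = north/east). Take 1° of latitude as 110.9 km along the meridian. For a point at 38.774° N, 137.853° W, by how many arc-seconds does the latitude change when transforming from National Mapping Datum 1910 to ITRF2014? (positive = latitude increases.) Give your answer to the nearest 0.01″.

Δφ = 8.22″

1° of latitude = 110.9 km, so Δφ = 253.2 / 110900 = 0.0022831° = 8.219″.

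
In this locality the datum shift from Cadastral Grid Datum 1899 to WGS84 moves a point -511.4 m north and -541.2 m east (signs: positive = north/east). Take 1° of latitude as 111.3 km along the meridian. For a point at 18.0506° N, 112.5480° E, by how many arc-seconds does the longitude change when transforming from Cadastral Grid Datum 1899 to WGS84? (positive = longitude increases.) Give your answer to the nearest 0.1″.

At latitude 18.0506°, cos φ = 0.950783.
1° of longitude at this latitude = 111.3 × cos φ = 105.82 km, so Δλ = -541.2 / 105822.2 = -0.0051142° = -18.411″.

Δλ = -18.4″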